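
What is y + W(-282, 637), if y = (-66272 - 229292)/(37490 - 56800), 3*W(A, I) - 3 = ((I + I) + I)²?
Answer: 11753256522/9655 ≈ 1.2173e+6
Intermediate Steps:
W(A, I) = 1 + 3*I² (W(A, I) = 1 + ((I + I) + I)²/3 = 1 + (2*I + I)²/3 = 1 + (3*I)²/3 = 1 + (9*I²)/3 = 1 + 3*I²)
y = 147782/9655 (y = -295564/(-19310) = -295564*(-1/19310) = 147782/9655 ≈ 15.306)
y + W(-282, 637) = 147782/9655 + (1 + 3*637²) = 147782/9655 + (1 + 3*405769) = 147782/9655 + (1 + 1217307) = 147782/9655 + 1217308 = 11753256522/9655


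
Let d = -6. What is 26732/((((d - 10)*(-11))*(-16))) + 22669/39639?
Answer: -248948461/27905856 ≈ -8.9210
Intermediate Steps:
26732/((((d - 10)*(-11))*(-16))) + 22669/39639 = 26732/((((-6 - 10)*(-11))*(-16))) + 22669/39639 = 26732/((-16*(-11)*(-16))) + 22669*(1/39639) = 26732/((176*(-16))) + 22669/39639 = 26732/(-2816) + 22669/39639 = 26732*(-1/2816) + 22669/39639 = -6683/704 + 22669/39639 = -248948461/27905856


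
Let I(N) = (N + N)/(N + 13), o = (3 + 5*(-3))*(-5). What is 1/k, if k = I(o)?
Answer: 73/120 ≈ 0.60833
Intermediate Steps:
o = 60 (o = (3 - 15)*(-5) = -12*(-5) = 60)
I(N) = 2*N/(13 + N) (I(N) = (2*N)/(13 + N) = 2*N/(13 + N))
k = 120/73 (k = 2*60/(13 + 60) = 2*60/73 = 2*60*(1/73) = 120/73 ≈ 1.6438)
1/k = 1/(120/73) = 73/120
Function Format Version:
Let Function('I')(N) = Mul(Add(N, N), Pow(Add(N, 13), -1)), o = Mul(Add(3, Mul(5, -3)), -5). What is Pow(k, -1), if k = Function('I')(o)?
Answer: Rational(73, 120) ≈ 0.60833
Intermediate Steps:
o = 60 (o = Mul(Add(3, -15), -5) = Mul(-12, -5) = 60)
Function('I')(N) = Mul(2, N, Pow(Add(13, N), -1)) (Function('I')(N) = Mul(Mul(2, N), Pow(Add(13, N), -1)) = Mul(2, N, Pow(Add(13, N), -1)))
k = Rational(120, 73) (k = Mul(2, 60, Pow(Add(13, 60), -1)) = Mul(2, 60, Pow(73, -1)) = Mul(2, 60, Rational(1, 73)) = Rational(120, 73) ≈ 1.6438)
Pow(k, -1) = Pow(Rational(120, 73), -1) = Rational(73, 120)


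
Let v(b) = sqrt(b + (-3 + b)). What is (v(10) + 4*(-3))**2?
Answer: (12 - sqrt(17))**2 ≈ 62.045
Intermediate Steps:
v(b) = sqrt(-3 + 2*b)
(v(10) + 4*(-3))**2 = (sqrt(-3 + 2*10) + 4*(-3))**2 = (sqrt(-3 + 20) - 12)**2 = (sqrt(17) - 12)**2 = (-12 + sqrt(17))**2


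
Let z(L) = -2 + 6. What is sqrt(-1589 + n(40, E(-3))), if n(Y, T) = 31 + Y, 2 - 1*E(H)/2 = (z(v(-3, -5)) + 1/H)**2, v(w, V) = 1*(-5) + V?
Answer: I*sqrt(1518) ≈ 38.962*I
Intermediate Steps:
v(w, V) = -5 + V
z(L) = 4
E(H) = 4 - 2*(4 + 1/H)**2
sqrt(-1589 + n(40, E(-3))) = sqrt(-1589 + (31 + 40)) = sqrt(-1589 + 71) = sqrt(-1518) = I*sqrt(1518)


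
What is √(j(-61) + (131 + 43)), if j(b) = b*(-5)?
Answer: √479 ≈ 21.886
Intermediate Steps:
j(b) = -5*b
√(j(-61) + (131 + 43)) = √(-5*(-61) + (131 + 43)) = √(305 + 174) = √479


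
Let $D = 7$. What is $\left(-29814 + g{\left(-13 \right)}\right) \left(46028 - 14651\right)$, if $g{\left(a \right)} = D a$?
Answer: $-938329185$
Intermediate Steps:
$g{\left(a \right)} = 7 a$
$\left(-29814 + g{\left(-13 \right)}\right) \left(46028 - 14651\right) = \left(-29814 + 7 \left(-13\right)\right) \left(46028 - 14651\right) = \left(-29814 - 91\right) 31377 = \left(-29905\right) 31377 = -938329185$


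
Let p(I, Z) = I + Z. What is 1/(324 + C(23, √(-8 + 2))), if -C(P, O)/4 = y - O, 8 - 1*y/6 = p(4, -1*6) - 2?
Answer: 3/116 - I*√6/348 ≈ 0.025862 - 0.0070388*I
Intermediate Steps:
y = 72 (y = 48 - 6*((4 - 1*6) - 2) = 48 - 6*((4 - 6) - 2) = 48 - 6*(-2 - 2) = 48 - 6*(-4) = 48 + 24 = 72)
C(P, O) = -288 + 4*O (C(P, O) = -4*(72 - O) = -288 + 4*O)
1/(324 + C(23, √(-8 + 2))) = 1/(324 + (-288 + 4*√(-8 + 2))) = 1/(324 + (-288 + 4*√(-6))) = 1/(324 + (-288 + 4*(I*√6))) = 1/(324 + (-288 + 4*I*√6)) = 1/(36 + 4*I*√6)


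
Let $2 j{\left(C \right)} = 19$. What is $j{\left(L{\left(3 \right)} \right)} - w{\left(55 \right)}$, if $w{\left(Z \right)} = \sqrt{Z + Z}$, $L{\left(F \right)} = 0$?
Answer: $\frac{19}{2} - \sqrt{110} \approx -0.98809$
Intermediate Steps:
$j{\left(C \right)} = \frac{19}{2}$ ($j{\left(C \right)} = \frac{1}{2} \cdot 19 = \frac{19}{2}$)
$w{\left(Z \right)} = \sqrt{2} \sqrt{Z}$ ($w{\left(Z \right)} = \sqrt{2 Z} = \sqrt{2} \sqrt{Z}$)
$j{\left(L{\left(3 \right)} \right)} - w{\left(55 \right)} = \frac{19}{2} - \sqrt{2} \sqrt{55} = \frac{19}{2} - \sqrt{110}$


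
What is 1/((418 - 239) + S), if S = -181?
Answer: -½ ≈ -0.50000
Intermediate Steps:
1/((418 - 239) + S) = 1/((418 - 239) - 181) = 1/(179 - 181) = 1/(-2) = -½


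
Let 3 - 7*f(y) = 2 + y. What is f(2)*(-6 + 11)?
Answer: -5/7 ≈ -0.71429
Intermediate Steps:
f(y) = ⅐ - y/7 (f(y) = 3/7 - (2 + y)/7 = 3/7 + (-2/7 - y/7) = ⅐ - y/7)
f(2)*(-6 + 11) = (⅐ - ⅐*2)*(-6 + 11) = (⅐ - 2/7)*5 = -⅐*5 = -5/7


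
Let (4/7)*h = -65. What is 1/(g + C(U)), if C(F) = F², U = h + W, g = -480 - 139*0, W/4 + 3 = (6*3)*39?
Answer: 16/115103761 ≈ 1.3900e-7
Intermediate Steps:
h = -455/4 (h = (7/4)*(-65) = -455/4 ≈ -113.75)
W = 2796 (W = -12 + 4*((6*3)*39) = -12 + 4*(18*39) = -12 + 4*702 = -12 + 2808 = 2796)
g = -480 (g = -480 + 0 = -480)
U = 10729/4 (U = -455/4 + 2796 = 10729/4 ≈ 2682.3)
1/(g + C(U)) = 1/(-480 + (10729/4)²) = 1/(-480 + 115111441/16) = 1/(115103761/16) = 16/115103761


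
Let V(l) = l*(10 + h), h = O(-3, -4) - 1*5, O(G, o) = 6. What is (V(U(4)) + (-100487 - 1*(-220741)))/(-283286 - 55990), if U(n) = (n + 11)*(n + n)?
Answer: -60787/169638 ≈ -0.35833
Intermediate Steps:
U(n) = 2*n*(11 + n) (U(n) = (11 + n)*(2*n) = 2*n*(11 + n))
h = 1 (h = 6 - 1*5 = 6 - 5 = 1)
V(l) = 11*l (V(l) = l*(10 + 1) = l*11 = 11*l)
(V(U(4)) + (-100487 - 1*(-220741)))/(-283286 - 55990) = (11*(2*4*(11 + 4)) + (-100487 - 1*(-220741)))/(-283286 - 55990) = (11*(2*4*15) + (-100487 + 220741))/(-339276) = (11*120 + 120254)*(-1/339276) = (1320 + 120254)*(-1/339276) = 121574*(-1/339276) = -60787/169638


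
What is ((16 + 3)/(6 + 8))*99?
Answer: 1881/14 ≈ 134.36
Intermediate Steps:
((16 + 3)/(6 + 8))*99 = (19/14)*99 = 1881/14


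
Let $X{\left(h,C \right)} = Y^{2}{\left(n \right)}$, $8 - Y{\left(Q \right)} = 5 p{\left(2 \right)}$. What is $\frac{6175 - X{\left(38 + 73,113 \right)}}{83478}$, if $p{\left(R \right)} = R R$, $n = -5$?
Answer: $\frac{6031}{83478} \approx 0.072247$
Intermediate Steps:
$p{\left(R \right)} = R^{2}$
$Y{\left(Q \right)} = -12$ ($Y{\left(Q \right)} = 8 - 5 \cdot 2^{2} = 8 - 5 \cdot 4 = 8 - 20 = -12$)
$X{\left(h,C \right)} = 144$ ($X{\left(h,C \right)} = \left(-12\right)^{2} = 144$)
$\frac{6175 - X{\left(38 + 73,113 \right)}}{83478} = \frac{6175 - 144}{83478} = \left(6175 - 144\right) \frac{1}{83478} = 6031 \cdot \frac{1}{83478} = \frac{6031}{83478}$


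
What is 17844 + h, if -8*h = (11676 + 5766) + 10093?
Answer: 115217/8 ≈ 14402.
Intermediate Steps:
h = -27535/8 (h = -((11676 + 5766) + 10093)/8 = -(17442 + 10093)/8 = -1/8*27535 = -27535/8 ≈ -3441.9)
17844 + h = 17844 - 27535/8 = 115217/8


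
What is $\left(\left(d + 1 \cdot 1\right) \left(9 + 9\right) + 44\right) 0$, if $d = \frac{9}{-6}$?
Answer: $0$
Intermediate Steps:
$d = - \frac{3}{2}$ ($d = 9 \left(- \frac{1}{6}\right) = - \frac{3}{2} \approx -1.5$)
$\left(\left(d + 1 \cdot 1\right) \left(9 + 9\right) + 44\right) 0 = \left(\left(- \frac{3}{2} + 1 \cdot 1\right) \left(9 + 9\right) + 44\right) 0 = \left(\left(- \frac{3}{2} + 1\right) 18 + 44\right) 0 = \left(\left(- \frac{1}{2}\right) 18 + 44\right) 0 = \left(-9 + 44\right) 0 = 35 \cdot 0 = 0$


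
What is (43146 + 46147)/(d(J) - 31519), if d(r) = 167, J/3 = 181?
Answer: -89293/31352 ≈ -2.8481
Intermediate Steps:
J = 543 (J = 3*181 = 543)
(43146 + 46147)/(d(J) - 31519) = (43146 + 46147)/(167 - 31519) = 89293/(-31352) = 89293*(-1/31352) = -89293/31352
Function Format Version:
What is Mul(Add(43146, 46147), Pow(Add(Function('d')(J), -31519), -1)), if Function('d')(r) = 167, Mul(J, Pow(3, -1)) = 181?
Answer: Rational(-89293, 31352) ≈ -2.8481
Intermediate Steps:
J = 543 (J = Mul(3, 181) = 543)
Mul(Add(43146, 46147), Pow(Add(Function('d')(J), -31519), -1)) = Mul(Add(43146, 46147), Pow(Add(167, -31519), -1)) = Mul(89293, Pow(-31352, -1)) = Mul(89293, Rational(-1, 31352)) = Rational(-89293, 31352)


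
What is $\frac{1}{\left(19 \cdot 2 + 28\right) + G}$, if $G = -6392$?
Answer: $- \frac{1}{6326} \approx -0.00015808$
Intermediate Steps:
$\frac{1}{\left(19 \cdot 2 + 28\right) + G} = \frac{1}{\left(19 \cdot 2 + 28\right) - 6392} = \frac{1}{\left(38 + 28\right) - 6392} = \frac{1}{66 - 6392} = \frac{1}{-6326} = - \frac{1}{6326}$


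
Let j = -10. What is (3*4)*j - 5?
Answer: -125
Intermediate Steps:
(3*4)*j - 5 = (3*4)*(-10) - 5 = 12*(-10) - 5 = -120 - 5 = -125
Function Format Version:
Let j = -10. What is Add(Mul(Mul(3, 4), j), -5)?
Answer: -125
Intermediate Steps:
Add(Mul(Mul(3, 4), j), -5) = Add(Mul(Mul(3, 4), -10), -5) = Add(Mul(12, -10), -5) = Add(-120, -5) = -125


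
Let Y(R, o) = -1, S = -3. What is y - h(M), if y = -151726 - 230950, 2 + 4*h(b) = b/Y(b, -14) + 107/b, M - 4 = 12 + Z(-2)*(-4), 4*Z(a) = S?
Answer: -7270771/19 ≈ -3.8267e+5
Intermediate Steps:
Z(a) = -3/4 (Z(a) = (1/4)*(-3) = -3/4)
M = 19 (M = 4 + (12 - 3/4*(-4)) = 4 + (12 + 3) = 4 + 15 = 19)
h(b) = -1/2 - b/4 + 107/(4*b) (h(b) = -1/2 + (b/(-1) + 107/b)/4 = -1/2 + (b*(-1) + 107/b)/4 = -1/2 + (-b + 107/b)/4 = -1/2 + (-b/4 + 107/(4*b)) = -1/2 - b/4 + 107/(4*b))
y = -382676
y - h(M) = -382676 - (107 - 1*19*(2 + 19))/(4*19) = -382676 - (107 - 1*19*21)/(4*19) = -382676 - (107 - 399)/(4*19) = -382676 - (-292)/(4*19) = -382676 - 1*(-73/19) = -382676 + 73/19 = -7270771/19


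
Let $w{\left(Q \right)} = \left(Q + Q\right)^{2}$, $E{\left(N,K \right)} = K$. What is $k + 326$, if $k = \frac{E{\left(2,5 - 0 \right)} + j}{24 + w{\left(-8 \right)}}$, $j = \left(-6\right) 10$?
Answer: $\frac{18245}{56} \approx 325.8$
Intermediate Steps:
$j = -60$
$w{\left(Q \right)} = 4 Q^{2}$ ($w{\left(Q \right)} = \left(2 Q\right)^{2} = 4 Q^{2}$)
$k = - \frac{11}{56}$ ($k = \frac{\left(5 - 0\right) - 60}{24 + 4 \left(-8\right)^{2}} = \frac{\left(5 + 0\right) - 60}{24 + 4 \cdot 64} = \frac{5 - 60}{24 + 256} = - \frac{55}{280} = \left(-55\right) \frac{1}{280} = - \frac{11}{56} \approx -0.19643$)
$k + 326 = - \frac{11}{56} + 326 = \frac{18245}{56}$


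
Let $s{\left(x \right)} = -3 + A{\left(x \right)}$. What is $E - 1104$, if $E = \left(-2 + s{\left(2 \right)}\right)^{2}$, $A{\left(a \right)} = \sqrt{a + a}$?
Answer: $-1095$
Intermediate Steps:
$A{\left(a \right)} = \sqrt{2} \sqrt{a}$ ($A{\left(a \right)} = \sqrt{2 a} = \sqrt{2} \sqrt{a}$)
$s{\left(x \right)} = -3 + \sqrt{2} \sqrt{x}$
$E = 9$ ($E = \left(-2 - \left(3 - \sqrt{2} \sqrt{2}\right)\right)^{2} = \left(-2 + \left(-3 + 2\right)\right)^{2} = \left(-2 - 1\right)^{2} = \left(-3\right)^{2} = 9$)
$E - 1104 = 9 - 1104 = -1095$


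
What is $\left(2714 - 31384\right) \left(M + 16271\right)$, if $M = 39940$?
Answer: $-1611569370$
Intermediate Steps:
$\left(2714 - 31384\right) \left(M + 16271\right) = \left(2714 - 31384\right) \left(39940 + 16271\right) = \left(-28670\right) 56211 = -1611569370$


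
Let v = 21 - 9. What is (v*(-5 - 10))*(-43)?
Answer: 7740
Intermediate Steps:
v = 12
(v*(-5 - 10))*(-43) = (12*(-5 - 10))*(-43) = (12*(-15))*(-43) = -180*(-43) = 7740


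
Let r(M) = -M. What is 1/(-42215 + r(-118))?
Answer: -1/42097 ≈ -2.3755e-5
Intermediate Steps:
1/(-42215 + r(-118)) = 1/(-42215 - 1*(-118)) = 1/(-42215 + 118) = 1/(-42097) = -1/42097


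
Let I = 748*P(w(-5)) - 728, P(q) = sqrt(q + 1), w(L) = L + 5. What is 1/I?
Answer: 1/20 ≈ 0.050000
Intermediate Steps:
w(L) = 5 + L
P(q) = sqrt(1 + q)
I = 20 (I = 748*sqrt(1 + (5 - 5)) - 728 = 748*sqrt(1 + 0) - 728 = 748*sqrt(1) - 728 = 748*1 - 728 = 748 - 728 = 20)
1/I = 1/20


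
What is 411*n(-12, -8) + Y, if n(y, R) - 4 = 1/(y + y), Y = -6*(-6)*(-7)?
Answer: 10999/8 ≈ 1374.9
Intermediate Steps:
Y = -252 (Y = 36*(-7) = -252)
n(y, R) = 4 + 1/(2*y) (n(y, R) = 4 + 1/(y + y) = 4 + 1/(2*y))
411*n(-12, -8) + Y = 411*(4 + (1/2)/(-12)) - 252 = 411*(4 + (1/2)*(-1/12)) - 252 = 411*(4 - 1/24) - 252 = 411*(95/24) - 252 = 13015/8 - 252 = 10999/8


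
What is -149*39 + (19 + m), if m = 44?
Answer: -5748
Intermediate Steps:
-149*39 + (19 + m) = -149*39 + (19 + 44) = -5811 + 63 = -5748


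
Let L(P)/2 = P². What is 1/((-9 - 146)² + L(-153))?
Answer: 1/70843 ≈ 1.4116e-5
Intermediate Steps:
L(P) = 2*P²
1/((-9 - 146)² + L(-153)) = 1/((-9 - 146)² + 2*(-153)²) = 1/((-155)² + 2*23409) = 1/(24025 + 46818) = 1/70843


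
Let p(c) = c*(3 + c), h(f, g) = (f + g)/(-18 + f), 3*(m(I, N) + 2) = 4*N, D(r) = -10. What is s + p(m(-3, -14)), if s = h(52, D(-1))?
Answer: 56051/153 ≈ 366.35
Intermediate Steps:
m(I, N) = -2 + 4*N/3 (m(I, N) = -2 + (4*N)/3 = -2 + 4*N/3)
h(f, g) = (f + g)/(-18 + f)
s = 21/17 (s = (52 - 10)/(-18 + 52) = 42/34 = (1/34)*42 = 21/17 ≈ 1.2353)
s + p(m(-3, -14)) = 21/17 + (-2 + (4/3)*(-14))*(3 + (-2 + (4/3)*(-14))) = 21/17 + (-2 - 56/3)*(3 + (-2 - 56/3)) = 21/17 - 62*(3 - 62/3)/3 = 21/17 - 62/3*(-53/3) = 21/17 + 3286/9 = 56051/153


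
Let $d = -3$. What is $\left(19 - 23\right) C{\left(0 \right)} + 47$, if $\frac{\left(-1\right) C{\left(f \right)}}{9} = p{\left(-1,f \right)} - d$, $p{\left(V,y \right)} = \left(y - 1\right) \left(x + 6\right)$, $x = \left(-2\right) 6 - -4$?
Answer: $227$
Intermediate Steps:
$x = -8$ ($x = -12 + 4 = -8$)
$p{\left(V,y \right)} = 2 - 2 y$ ($p{\left(V,y \right)} = \left(y - 1\right) \left(-8 + 6\right) = \left(-1 + y\right) \left(-2\right) = 2 - 2 y$)
$C{\left(f \right)} = -45 + 18 f$ ($C{\left(f \right)} = - 9 \left(\left(2 - 2 f\right) - -3\right) = - 9 \left(\left(2 - 2 f\right) + 3\right) = - 9 \left(5 - 2 f\right) = -45 + 18 f$)
$\left(19 - 23\right) C{\left(0 \right)} + 47 = \left(19 - 23\right) \left(-45 + 18 \cdot 0\right) + 47 = - 4 \left(-45 + 0\right) + 47 = \left(-4\right) \left(-45\right) + 47 = 180 + 47 = 227$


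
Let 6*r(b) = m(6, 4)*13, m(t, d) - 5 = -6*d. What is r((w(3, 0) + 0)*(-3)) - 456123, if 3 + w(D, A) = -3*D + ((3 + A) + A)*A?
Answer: -2736985/6 ≈ -4.5616e+5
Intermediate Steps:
w(D, A) = -3 - 3*D + A*(3 + 2*A) (w(D, A) = -3 + (-3*D + ((3 + A) + A)*A) = -3 + (-3*D + (3 + 2*A)*A) = -3 + (-3*D + A*(3 + 2*A)) = -3 - 3*D + A*(3 + 2*A))
m(t, d) = 5 - 6*d
r(b) = -247/6 (r(b) = ((5 - 6*4)*13)/6 = ((5 - 24)*13)/6 = (-19*13)/6 = (⅙)*(-247) = -247/6)
r((w(3, 0) + 0)*(-3)) - 456123 = -247/6 - 456123 = -2736985/6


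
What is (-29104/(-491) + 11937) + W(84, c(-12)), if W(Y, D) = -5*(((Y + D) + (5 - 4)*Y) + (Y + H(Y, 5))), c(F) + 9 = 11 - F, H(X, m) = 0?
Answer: 5237141/491 ≈ 10666.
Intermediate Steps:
c(F) = 2 - F (c(F) = -9 + (11 - F) = 2 - F)
W(Y, D) = -15*Y - 5*D (W(Y, D) = -5*(((Y + D) + (5 - 4)*Y) + (Y + 0)) = -5*(((D + Y) + 1*Y) + Y) = -5*(((D + Y) + Y) + Y) = -5*((D + 2*Y) + Y) = -5*(D + 3*Y) = -15*Y - 5*D)
(-29104/(-491) + 11937) + W(84, c(-12)) = (-29104/(-491) + 11937) + (-15*84 - 5*(2 - 1*(-12))) = (-29104*(-1/491) + 11937) + (-1260 - 5*(2 + 12)) = (29104/491 + 11937) + (-1260 - 5*14) = 5890171/491 + (-1260 - 70) = 5890171/491 - 1330 = 5237141/491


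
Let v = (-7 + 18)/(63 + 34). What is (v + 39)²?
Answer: 14394436/9409 ≈ 1529.9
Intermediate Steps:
v = 11/97 ≈ 0.11340
(v + 39)² = (11/97 + 39)² = (3794/97)² = 14394436/9409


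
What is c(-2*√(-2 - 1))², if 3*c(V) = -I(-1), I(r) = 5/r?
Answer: 25/9 ≈ 2.7778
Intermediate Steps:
c(V) = 5/3 (c(V) = (-5/(-1))/3 = (-5*(-1))/3 = (-1*(-5))/3 = (⅓)*5 = 5/3)
c(-2*√(-2 - 1))² = (5/3)² = 25/9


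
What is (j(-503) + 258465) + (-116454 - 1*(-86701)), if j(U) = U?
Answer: 228209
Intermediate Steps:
(j(-503) + 258465) + (-116454 - 1*(-86701)) = (-503 + 258465) + (-116454 - 1*(-86701)) = 257962 + (-116454 + 86701) = 257962 - 29753 = 228209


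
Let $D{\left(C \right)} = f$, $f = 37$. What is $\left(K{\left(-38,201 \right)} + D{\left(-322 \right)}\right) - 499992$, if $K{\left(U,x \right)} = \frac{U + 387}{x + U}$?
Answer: $- \frac{81492316}{163} \approx -4.9995 \cdot 10^{5}$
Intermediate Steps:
$D{\left(C \right)} = 37$
$K{\left(U,x \right)} = \frac{387 + U}{U + x}$
$\left(K{\left(-38,201 \right)} + D{\left(-322 \right)}\right) - 499992 = \left(\frac{387 - 38}{-38 + 201} + 37\right) - 499992 = \left(\frac{1}{163} \cdot 349 + 37\right) - 499992 = \left(\frac{349}{163} + 37\right) - 499992 = \frac{6380}{163} - 499992 = - \frac{81492316}{163}$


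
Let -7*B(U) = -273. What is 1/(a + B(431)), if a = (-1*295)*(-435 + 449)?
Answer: -1/4091 ≈ -0.00024444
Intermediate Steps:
B(U) = 39 (B(U) = -1/7*(-273) = 39)
a = -4130 (a = -295*14 = -4130)
1/(a + B(431)) = 1/(-4130 + 39) = 1/(-4091) = -1/4091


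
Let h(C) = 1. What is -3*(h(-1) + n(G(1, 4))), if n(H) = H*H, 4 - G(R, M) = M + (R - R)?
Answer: -3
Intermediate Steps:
G(R, M) = 4 - M (G(R, M) = 4 - (M + (R - R)) = 4 - (M + 0) = 4 - M)
n(H) = H²
-3*(h(-1) + n(G(1, 4))) = -3*(1 + (4 - 1*4)²) = -3*(1 + (4 - 4)²) = -3*(1 + 0²) = -3*(1 + 0) = -3*1 = -3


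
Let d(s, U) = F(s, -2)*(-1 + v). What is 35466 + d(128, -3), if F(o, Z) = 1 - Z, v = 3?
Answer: 35472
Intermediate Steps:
d(s, U) = 6 (d(s, U) = (1 - 1*(-2))*(-1 + 3) = (1 + 2)*2 = 3*2 = 6)
35466 + d(128, -3) = 35466 + 6 = 35472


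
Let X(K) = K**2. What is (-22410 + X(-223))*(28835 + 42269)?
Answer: 1942490176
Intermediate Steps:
(-22410 + X(-223))*(28835 + 42269) = (-22410 + (-223)**2)*(28835 + 42269) = (-22410 + 49729)*71104 = 27319*71104 = 1942490176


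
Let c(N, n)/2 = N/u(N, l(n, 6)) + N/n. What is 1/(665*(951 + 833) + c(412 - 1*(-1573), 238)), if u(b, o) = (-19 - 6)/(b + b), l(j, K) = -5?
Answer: 119/66156941 ≈ 1.7988e-6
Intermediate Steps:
u(b, o) = -25/(2*b) (u(b, o) = -25*1/(2*b) = -25/(2*b))
c(N, n) = -4*N²/25 + 2*N/n (c(N, n) = 2*(N/((-25/(2*N))) + N/n) = 2*(N*(-2*N/25) + N/n) = 2*(-2*N²/25 + N/n) = -4*N²/25 + 2*N/n)
1/(665*(951 + 833) + c(412 - 1*(-1573), 238)) = 1/(665*(951 + 833) + (-4*(412 - 1*(-1573))²/25 + 2*(412 - 1*(-1573))/238)) = 1/(665*1784 + (-4*(412 + 1573)²/25 + 2*(412 + 1573)*(1/238))) = 1/(1186360 + (-4/25*1985² + 2*1985*(1/238))) = 1/(1186360 + (-4/25*3940225 + 1985/119)) = 1/(1186360 + (-630436 + 1985/119)) = 1/(1186360 - 75019899/119) = 1/(66156941/119) = 119/66156941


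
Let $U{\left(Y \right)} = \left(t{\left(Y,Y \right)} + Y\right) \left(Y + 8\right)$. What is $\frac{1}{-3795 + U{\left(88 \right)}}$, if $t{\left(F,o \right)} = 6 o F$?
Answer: $\frac{1}{4465197} \approx 2.2395 \cdot 10^{-7}$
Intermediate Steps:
$t{\left(F,o \right)} = 6 F o$
$U{\left(Y \right)} = \left(8 + Y\right) \left(Y + 6 Y^{2}\right)$ ($U{\left(Y \right)} = \left(6 Y Y + Y\right) \left(Y + 8\right) = \left(6 Y^{2} + Y\right) \left(8 + Y\right) = \left(Y + 6 Y^{2}\right) \left(8 + Y\right) = \left(8 + Y\right) \left(Y + 6 Y^{2}\right)$)
$\frac{1}{-3795 + U{\left(88 \right)}} = \frac{1}{-3795 + 88 \left(8 + 6 \cdot 88^{2} + 49 \cdot 88\right)} = \frac{1}{-3795 + 88 \left(8 + 6 \cdot 7744 + 4312\right)} = \frac{1}{-3795 + 88 \left(8 + 46464 + 4312\right)} = \frac{1}{-3795 + 88 \cdot 50784} = \frac{1}{-3795 + 4468992} = \frac{1}{4465197}$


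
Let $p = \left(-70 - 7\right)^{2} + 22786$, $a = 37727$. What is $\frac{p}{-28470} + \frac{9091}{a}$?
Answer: $- \frac{164902007}{214817538} \approx -0.76764$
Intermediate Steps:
$p = 28715$ ($p = \left(-77\right)^{2} + 22786 = 5929 + 22786 = 28715$)
$\frac{p}{-28470} + \frac{9091}{a} = \frac{28715}{-28470} + \frac{9091}{37727} = 28715 \left(- \frac{1}{28470}\right) + 9091 \cdot \frac{1}{37727} = - \frac{5743}{5694} + \frac{9091}{37727} = - \frac{164902007}{214817538}$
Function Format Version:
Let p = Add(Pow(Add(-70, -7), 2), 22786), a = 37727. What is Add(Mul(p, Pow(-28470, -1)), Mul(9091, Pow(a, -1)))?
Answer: Rational(-164902007, 214817538) ≈ -0.76764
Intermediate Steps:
p = 28715 (p = Add(Pow(-77, 2), 22786) = Add(5929, 22786) = 28715)
Add(Mul(p, Pow(-28470, -1)), Mul(9091, Pow(a, -1))) = Add(Mul(28715, Pow(-28470, -1)), Mul(9091, Pow(37727, -1))) = Add(Mul(28715, Rational(-1, 28470)), Mul(9091, Rational(1, 37727))) = Add(Rational(-5743, 5694), Rational(9091, 37727)) = Rational(-164902007, 214817538)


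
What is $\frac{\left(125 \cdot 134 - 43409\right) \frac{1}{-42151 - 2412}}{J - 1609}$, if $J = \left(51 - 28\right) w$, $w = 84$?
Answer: $\frac{26659}{14393849} \approx 0.0018521$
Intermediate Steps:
$J = 1932$ ($J = \left(51 - 28\right) 84 = 23 \cdot 84 = 1932$)
$\frac{\left(125 \cdot 134 - 43409\right) \frac{1}{-42151 - 2412}}{J - 1609} = \frac{\left(125 \cdot 134 - 43409\right) \frac{1}{-42151 - 2412}}{1932 - 1609} = \frac{\left(16750 - 43409\right) \frac{1}{-44563}}{323} = \left(-26659\right) \left(- \frac{1}{44563}\right) \frac{1}{323} = \frac{26659}{44563} \cdot \frac{1}{323} = \frac{26659}{14393849}$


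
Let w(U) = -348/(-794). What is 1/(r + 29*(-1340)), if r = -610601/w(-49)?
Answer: -174/249170237 ≈ -6.9832e-7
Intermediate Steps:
w(U) = 174/397 (w(U) = -348*(-1/794) = 174/397)
r = -242408597/174 (r = -610601/174/397 = -610601*397/174 = -242408597/174 ≈ -1.3932e+6)
1/(r + 29*(-1340)) = 1/(-242408597/174 + 29*(-1340)) = 1/(-242408597/174 - 38860) = 1/(-249170237/174) = -174/249170237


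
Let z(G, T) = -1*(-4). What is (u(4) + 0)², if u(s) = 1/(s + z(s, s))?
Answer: 1/64 ≈ 0.015625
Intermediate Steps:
z(G, T) = 4
u(s) = 1/(4 + s) (u(s) = 1/(s + 4) = 1/(4 + s))
(u(4) + 0)² = (1/(4 + 4) + 0)² = (1/8 + 0)² = (⅛ + 0)² = (⅛)² = 1/64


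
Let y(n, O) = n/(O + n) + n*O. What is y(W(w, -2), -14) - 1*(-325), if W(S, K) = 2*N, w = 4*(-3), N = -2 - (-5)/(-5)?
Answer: 4093/10 ≈ 409.30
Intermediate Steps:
N = -3 (N = -2 - (-5)*(-1)/5 = -2 - 1*1 = -2 - 1 = -3)
w = -12
W(S, K) = -6 (W(S, K) = 2*(-3) = -6)
y(n, O) = O*n + n/(O + n) (y(n, O) = n/(O + n) + O*n = O*n + n/(O + n))
y(W(w, -2), -14) - 1*(-325) = -6*(1 + (-14)² - 14*(-6))/(-14 - 6) - 1*(-325) = -6*(1 + 196 + 84)/(-20) + 325 = -6*(-1/20)*281 + 325 = 843/10 + 325 = 4093/10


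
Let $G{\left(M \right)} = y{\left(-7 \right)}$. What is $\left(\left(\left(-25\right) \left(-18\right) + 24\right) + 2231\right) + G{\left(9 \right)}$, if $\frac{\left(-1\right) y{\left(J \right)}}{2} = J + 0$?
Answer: $2719$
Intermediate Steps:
$y{\left(J \right)} = - 2 J$ ($y{\left(J \right)} = - 2 \left(J + 0\right) = - 2 J$)
$G{\left(M \right)} = 14$ ($G{\left(M \right)} = \left(-2\right) \left(-7\right) = 14$)
$\left(\left(\left(-25\right) \left(-18\right) + 24\right) + 2231\right) + G{\left(9 \right)} = \left(\left(\left(-25\right) \left(-18\right) + 24\right) + 2231\right) + 14 = \left(\left(450 + 24\right) + 2231\right) + 14 = \left(474 + 2231\right) + 14 = 2705 + 14 = 2719$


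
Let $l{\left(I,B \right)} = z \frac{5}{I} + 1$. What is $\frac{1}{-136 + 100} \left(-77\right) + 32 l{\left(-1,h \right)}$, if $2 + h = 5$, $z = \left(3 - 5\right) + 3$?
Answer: $- \frac{4531}{36} \approx -125.86$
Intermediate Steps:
$z = 1$ ($z = -2 + 3 = 1$)
$h = 3$ ($h = -2 + 5 = 3$)
$l{\left(I,B \right)} = 1 + \frac{5}{I}$ ($l{\left(I,B \right)} = 1 \frac{5}{I} + 1 = \frac{5}{I} + 1 = 1 + \frac{5}{I}$)
$\frac{1}{-136 + 100} \left(-77\right) + 32 l{\left(-1,h \right)} = \frac{1}{-136 + 100} \left(-77\right) + 32 \frac{5 - 1}{-1} = \frac{1}{-36} \left(-77\right) + 32 \left(\left(-1\right) 4\right) = \left(- \frac{1}{36}\right) \left(-77\right) + 32 \left(-4\right) = \frac{77}{36} - 128 = - \frac{4531}{36}$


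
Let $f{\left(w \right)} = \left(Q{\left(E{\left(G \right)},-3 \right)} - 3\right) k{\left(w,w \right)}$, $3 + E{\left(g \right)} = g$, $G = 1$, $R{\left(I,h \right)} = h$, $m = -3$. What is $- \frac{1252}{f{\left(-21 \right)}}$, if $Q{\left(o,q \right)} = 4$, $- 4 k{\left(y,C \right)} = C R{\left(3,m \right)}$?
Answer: $\frac{5008}{63} \approx 79.492$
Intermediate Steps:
$E{\left(g \right)} = -3 + g$
$k{\left(y,C \right)} = \frac{3 C}{4}$ ($k{\left(y,C \right)} = - \frac{C \left(-3\right)}{4} = - \frac{\left(-3\right) C}{4} = \frac{3 C}{4}$)
$f{\left(w \right)} = \frac{3 w}{4}$ ($f{\left(w \right)} = \left(4 - 3\right) \frac{3 w}{4} = 1 \frac{3 w}{4} = \frac{3 w}{4}$)
$- \frac{1252}{f{\left(-21 \right)}} = - \frac{1252}{\frac{3}{4} \left(-21\right)} = - \frac{1252}{- \frac{63}{4}} = \left(-1252\right) \left(- \frac{4}{63}\right) = \frac{5008}{63}$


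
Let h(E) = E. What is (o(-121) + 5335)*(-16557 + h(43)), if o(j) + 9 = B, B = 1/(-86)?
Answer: -3781994995/43 ≈ -8.7953e+7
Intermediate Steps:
B = -1/86 ≈ -0.011628
o(j) = -775/86 (o(j) = -9 - 1/86 = -775/86)
(o(-121) + 5335)*(-16557 + h(43)) = (-775/86 + 5335)*(-16557 + 43) = (458035/86)*(-16514) = -3781994995/43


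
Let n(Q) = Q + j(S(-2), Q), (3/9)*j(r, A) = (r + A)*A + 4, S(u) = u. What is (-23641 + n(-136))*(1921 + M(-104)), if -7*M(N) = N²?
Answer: 85610109/7 ≈ 1.2230e+7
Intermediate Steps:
j(r, A) = 12 + 3*A*(A + r) (j(r, A) = 3*((r + A)*A + 4) = 3*((A + r)*A + 4) = 3*(A*(A + r) + 4) = 3*(4 + A*(A + r)) = 12 + 3*A*(A + r))
n(Q) = 12 - 5*Q + 3*Q² (n(Q) = Q + (12 + 3*Q² + 3*Q*(-2)) = Q + (12 + 3*Q² - 6*Q) = Q + (12 - 6*Q + 3*Q²) = 12 - 5*Q + 3*Q²)
M(N) = -N²/7
(-23641 + n(-136))*(1921 + M(-104)) = (-23641 + (12 - 5*(-136) + 3*(-136)²))*(1921 - ⅐*(-104)²) = (-23641 + (12 + 680 + 3*18496))*(1921 - ⅐*10816) = (-23641 + (12 + 680 + 55488))*(1921 - 10816/7) = (-23641 + 56180)*(2631/7) = 32539*(2631/7) = 85610109/7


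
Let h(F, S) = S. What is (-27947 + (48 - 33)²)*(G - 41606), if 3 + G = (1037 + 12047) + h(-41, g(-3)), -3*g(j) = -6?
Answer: 790714606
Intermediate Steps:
g(j) = 2 (g(j) = -⅓*(-6) = 2)
G = 13083 (G = -3 + ((1037 + 12047) + 2) = -3 + (13084 + 2) = -3 + 13086 = 13083)
(-27947 + (48 - 33)²)*(G - 41606) = (-27947 + (48 - 33)²)*(13083 - 41606) = (-27947 + 15²)*(-28523) = (-27947 + 225)*(-28523) = -27722*(-28523) = 790714606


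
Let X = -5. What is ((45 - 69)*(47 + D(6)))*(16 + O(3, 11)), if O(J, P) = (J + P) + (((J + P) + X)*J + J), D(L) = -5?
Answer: -60480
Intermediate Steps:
O(J, P) = P + 2*J + J*(-5 + J + P) (O(J, P) = (J + P) + (((J + P) - 5)*J + J) = (J + P) + ((-5 + J + P)*J + J) = (J + P) + (J*(-5 + J + P) + J) = (J + P) + (J + J*(-5 + J + P)) = P + 2*J + J*(-5 + J + P))
((45 - 69)*(47 + D(6)))*(16 + O(3, 11)) = ((45 - 69)*(47 - 5))*(16 + (11 + 3**2 - 3*3 + 3*11)) = (-24*42)*(16 + (11 + 9 - 9 + 33)) = -1008*(16 + 44) = -1008*60 = -60480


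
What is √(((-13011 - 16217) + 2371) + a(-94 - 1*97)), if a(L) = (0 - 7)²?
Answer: 2*I*√6702 ≈ 163.73*I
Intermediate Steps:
a(L) = 49 (a(L) = (-7)² = 49)
√(((-13011 - 16217) + 2371) + a(-94 - 1*97)) = √(((-13011 - 16217) + 2371) + 49) = √((-29228 + 2371) + 49) = √(-26857 + 49) = √(-26808) = 2*I*√6702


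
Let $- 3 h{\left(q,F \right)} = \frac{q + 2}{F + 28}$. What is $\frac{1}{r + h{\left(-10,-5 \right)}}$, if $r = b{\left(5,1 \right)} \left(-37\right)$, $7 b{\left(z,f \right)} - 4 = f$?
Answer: $- \frac{483}{12709} \approx -0.038005$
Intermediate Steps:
$b{\left(z,f \right)} = \frac{4}{7} + \frac{f}{7}$
$h{\left(q,F \right)} = - \frac{2 + q}{3 \left(28 + F\right)}$ ($h{\left(q,F \right)} = - \frac{\left(q + 2\right) \frac{1}{F + 28}}{3} = - \frac{\left(2 + q\right) \frac{1}{28 + F}}{3} = - \frac{\frac{1}{28 + F} \left(2 + q\right)}{3} = - \frac{2 + q}{3 \left(28 + F\right)}$)
$r = - \frac{185}{7}$ ($r = \left(\frac{4}{7} + \frac{1}{7} \cdot 1\right) \left(-37\right) = \left(\frac{4}{7} + \frac{1}{7}\right) \left(-37\right) = \frac{5}{7} \left(-37\right) = - \frac{185}{7} \approx -26.429$)
$\frac{1}{r + h{\left(-10,-5 \right)}} = \frac{1}{- \frac{185}{7} + \frac{-2 - -10}{3 \left(28 - 5\right)}} = \frac{1}{- \frac{185}{7} + \frac{-2 + 10}{3 \cdot 23}} = \frac{1}{- \frac{185}{7} + \frac{1}{3} \cdot \frac{1}{23} \cdot 8} = \frac{1}{- \frac{185}{7} + \frac{8}{69}} = \frac{1}{- \frac{12709}{483}} = - \frac{483}{12709}$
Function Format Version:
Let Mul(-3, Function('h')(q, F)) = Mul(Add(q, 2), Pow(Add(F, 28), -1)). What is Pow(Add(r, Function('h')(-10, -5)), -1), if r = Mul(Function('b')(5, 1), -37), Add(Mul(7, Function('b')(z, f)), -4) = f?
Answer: Rational(-483, 12709) ≈ -0.038005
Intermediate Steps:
Function('b')(z, f) = Add(Rational(4, 7), Mul(Rational(1, 7), f))
Function('h')(q, F) = Mul(Rational(-1, 3), Pow(Add(28, F), -1), Add(2, q)) (Function('h')(q, F) = Mul(Rational(-1, 3), Mul(Add(q, 2), Pow(Add(F, 28), -1))) = Mul(Rational(-1, 3), Mul(Add(2, q), Pow(Add(28, F), -1))) = Mul(Rational(-1, 3), Mul(Pow(Add(28, F), -1), Add(2, q))) = Mul(Rational(-1, 3), Pow(Add(28, F), -1), Add(2, q)))
r = Rational(-185, 7) (r = Mul(Add(Rational(4, 7), Mul(Rational(1, 7), 1)), -37) = Mul(Add(Rational(4, 7), Rational(1, 7)), -37) = Mul(Rational(5, 7), -37) = Rational(-185, 7) ≈ -26.429)
Pow(Add(r, Function('h')(-10, -5)), -1) = Pow(Add(Rational(-185, 7), Mul(Rational(1, 3), Pow(Add(28, -5), -1), Add(-2, Mul(-1, -10)))), -1) = Pow(Add(Rational(-185, 7), Mul(Rational(1, 3), Pow(23, -1), Add(-2, 10))), -1) = Pow(Add(Rational(-185, 7), Mul(Rational(1, 3), Rational(1, 23), 8)), -1) = Pow(Add(Rational(-185, 7), Rational(8, 69)), -1) = Pow(Rational(-12709, 483), -1) = Rational(-483, 12709)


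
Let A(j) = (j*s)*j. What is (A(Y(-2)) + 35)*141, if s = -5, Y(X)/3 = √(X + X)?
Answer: 30315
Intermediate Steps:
Y(X) = 3*√2*√X (Y(X) = 3*√(X + X) = 3*√(2*X) = 3*(√2*√X) = 3*√2*√X)
A(j) = -5*j² (A(j) = (j*(-5))*j = (-5*j)*j = -5*j²)
(A(Y(-2)) + 35)*141 = (-5*(3*√2*√(-2))² + 35)*141 = (-5*(3*√2*(I*√2))² + 35)*141 = (-5*(6*I)² + 35)*141 = (-5*(-36) + 35)*141 = (180 + 35)*141 = 215*141 = 30315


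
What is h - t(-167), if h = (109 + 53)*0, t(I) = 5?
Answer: -5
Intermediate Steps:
h = 0 (h = 162*0 = 0)
h - t(-167) = 0 - 1*5 = 0 - 5 = -5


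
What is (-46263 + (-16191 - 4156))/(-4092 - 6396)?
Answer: 33305/5244 ≈ 6.3511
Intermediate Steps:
(-46263 + (-16191 - 4156))/(-4092 - 6396) = (-46263 - 20347)/(-10488) = -66610*(-1/10488) = 33305/5244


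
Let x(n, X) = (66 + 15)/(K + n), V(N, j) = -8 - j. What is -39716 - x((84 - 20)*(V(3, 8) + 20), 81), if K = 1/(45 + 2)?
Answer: -53100715/1337 ≈ -39716.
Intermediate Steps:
K = 1/47 ≈ 0.021277
x(n, X) = 81/(1/47 + n) (x(n, X) = (66 + 15)/(1/47 + n) = 81/(1/47 + n))
-39716 - x((84 - 20)*(V(3, 8) + 20), 81) = -39716 - 3807/(1 + 47*((84 - 20)*((-8 - 1*8) + 20))) = -39716 - 3807/(1 + 47*(64*((-8 - 8) + 20))) = -39716 - 3807/(1 + 47*(64*(-16 + 20))) = -39716 - 3807/(1 + 47*(64*4)) = -39716 - 3807/(1 + 47*256) = -39716 - 3807/(1 + 12032) = -39716 - 3807/12033 = -39716 - 1*423/1337 = -39716 - 423/1337 = -53100715/1337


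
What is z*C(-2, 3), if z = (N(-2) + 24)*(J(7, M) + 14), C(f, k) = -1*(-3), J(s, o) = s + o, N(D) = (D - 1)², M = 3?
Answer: 2376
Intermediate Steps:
N(D) = (-1 + D)²
J(s, o) = o + s
C(f, k) = 3
z = 792 (z = ((-1 - 2)² + 24)*((3 + 7) + 14) = ((-3)² + 24)*(10 + 14) = (9 + 24)*24 = 33*24 = 792)
z*C(-2, 3) = 792*3 = 2376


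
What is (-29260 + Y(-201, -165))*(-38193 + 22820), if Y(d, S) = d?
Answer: 452903953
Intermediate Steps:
(-29260 + Y(-201, -165))*(-38193 + 22820) = (-29260 - 201)*(-38193 + 22820) = -29461*(-15373) = 452903953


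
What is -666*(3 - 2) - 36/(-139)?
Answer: -92538/139 ≈ -665.74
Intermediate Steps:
-666*(3 - 2) - 36/(-139) = -666 - 36*(-1/139) = -111*6 + 36/139 = -666 + 36/139 = -92538/139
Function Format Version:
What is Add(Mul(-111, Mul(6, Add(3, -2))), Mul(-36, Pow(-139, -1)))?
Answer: Rational(-92538, 139) ≈ -665.74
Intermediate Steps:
Add(Mul(-111, Mul(6, Add(3, -2))), Mul(-36, Pow(-139, -1))) = Add(Mul(-111, Mul(6, 1)), Mul(-36, Rational(-1, 139))) = Add(Mul(-111, 6), Rational(36, 139)) = Add(-666, Rational(36, 139)) = Rational(-92538, 139)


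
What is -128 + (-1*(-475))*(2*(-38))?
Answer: -36228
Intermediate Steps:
-128 + (-1*(-475))*(2*(-38)) = -128 + 475*(-76) = -128 - 36100 = -36228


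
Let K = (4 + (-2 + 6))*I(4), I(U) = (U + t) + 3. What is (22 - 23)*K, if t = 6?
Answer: -104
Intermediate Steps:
I(U) = 9 + U (I(U) = (U + 6) + 3 = (6 + U) + 3 = 9 + U)
K = 104 (K = (4 + (-2 + 6))*(9 + 4) = (4 + 4)*13 = 8*13 = 104)
(22 - 23)*K = (22 - 23)*104 = -1*104 = -104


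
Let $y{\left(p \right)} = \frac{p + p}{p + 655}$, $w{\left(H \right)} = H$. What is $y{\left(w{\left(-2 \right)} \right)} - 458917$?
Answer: $- \frac{299672805}{653} \approx -4.5892 \cdot 10^{5}$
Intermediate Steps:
$y{\left(p \right)} = \frac{2 p}{655 + p}$
$y{\left(w{\left(-2 \right)} \right)} - 458917 = 2 \left(-2\right) \frac{1}{655 - 2} - 458917 = 2 \left(-2\right) \frac{1}{653} - 458917 = - \frac{4}{653} - 458917 = - \frac{299672805}{653}$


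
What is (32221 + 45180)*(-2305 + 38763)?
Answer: 2821885658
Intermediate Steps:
(32221 + 45180)*(-2305 + 38763) = 77401*36458 = 2821885658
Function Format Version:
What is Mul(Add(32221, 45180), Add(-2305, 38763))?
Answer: 2821885658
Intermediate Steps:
Mul(Add(32221, 45180), Add(-2305, 38763)) = Mul(77401, 36458) = 2821885658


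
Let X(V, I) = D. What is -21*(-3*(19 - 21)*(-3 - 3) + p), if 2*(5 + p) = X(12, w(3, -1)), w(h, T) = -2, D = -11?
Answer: 1953/2 ≈ 976.50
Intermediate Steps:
X(V, I) = -11
p = -21/2 (p = -5 + (½)*(-11) = -5 - 11/2 = -21/2 ≈ -10.500)
-21*(-3*(19 - 21)*(-3 - 3) + p) = -21*(-3*(19 - 21)*(-3 - 3) - 21/2) = -21*(-(-6)*(-6) - 21/2) = -21*(-3*12 - 21/2) = -21*(-36 - 21/2) = -21*(-93/2) = 1953/2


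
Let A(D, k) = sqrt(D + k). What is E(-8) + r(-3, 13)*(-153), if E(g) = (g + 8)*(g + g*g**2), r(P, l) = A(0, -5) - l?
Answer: 1989 - 153*I*sqrt(5) ≈ 1989.0 - 342.12*I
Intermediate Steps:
r(P, l) = -l + I*sqrt(5) (r(P, l) = sqrt(0 - 5) - l = sqrt(-5) - l = I*sqrt(5) - l = -l + I*sqrt(5))
E(g) = (8 + g)*(g + g**3)
E(-8) + r(-3, 13)*(-153) = -8*(8 - 8 + (-8)**3 + 8*(-8)**2) + (-1*13 + I*sqrt(5))*(-153) = -8*(8 - 8 - 512 + 8*64) + (-13 + I*sqrt(5))*(-153) = -8*(8 - 8 - 512 + 512) + (1989 - 153*I*sqrt(5)) = -8*0 + (1989 - 153*I*sqrt(5)) = 0 + (1989 - 153*I*sqrt(5)) = 1989 - 153*I*sqrt(5)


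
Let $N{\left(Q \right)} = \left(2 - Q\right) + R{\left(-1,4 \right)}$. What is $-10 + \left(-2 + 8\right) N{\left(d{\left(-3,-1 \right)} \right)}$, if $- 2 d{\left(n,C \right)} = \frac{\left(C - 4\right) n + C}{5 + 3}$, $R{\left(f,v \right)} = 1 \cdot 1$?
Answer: $\frac{53}{4} \approx 13.25$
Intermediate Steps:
$R{\left(f,v \right)} = 1$
$d{\left(n,C \right)} = - \frac{C}{16} - \frac{n \left(-4 + C\right)}{16}$ ($d{\left(n,C \right)} = - \frac{\left(\left(C - 4\right) n + C\right) \frac{1}{5 + 3}}{2} = - \frac{\left(\left(-4 + C\right) n + C\right) \frac{1}{8}}{2} = - \frac{\left(n \left(-4 + C\right) + C\right) \frac{1}{8}}{2} = - \frac{\left(C + n \left(-4 + C\right)\right) \frac{1}{8}}{2} = - \frac{\frac{C}{8} + \frac{n \left(-4 + C\right)}{8}}{2} = - \frac{C}{16} - \frac{n \left(-4 + C\right)}{16}$)
$N{\left(Q \right)} = 3 - Q$ ($N{\left(Q \right)} = \left(2 - Q\right) + 1 = 3 - Q$)
$-10 + \left(-2 + 8\right) N{\left(d{\left(-3,-1 \right)} \right)} = -10 + \left(-2 + 8\right) \left(3 - \left(\left(- \frac{1}{16}\right) \left(-1\right) + \frac{1}{4} \left(-3\right) - \left(- \frac{1}{16}\right) \left(-3\right)\right)\right) = -10 + 6 \left(3 - \left(\frac{1}{16} - \frac{3}{4} - \frac{3}{16}\right)\right) = -10 + 6 \left(3 - - \frac{7}{8}\right) = -10 + 6 \left(3 + \frac{7}{8}\right) = -10 + 6 \cdot \frac{31}{8} = -10 + \frac{93}{4} = \frac{53}{4}$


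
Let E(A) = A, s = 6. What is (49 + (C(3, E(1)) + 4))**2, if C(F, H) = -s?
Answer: 2209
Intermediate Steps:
C(F, H) = -6 (C(F, H) = -1*6 = -6)
(49 + (C(3, E(1)) + 4))**2 = (49 + (-6 + 4))**2 = (49 - 2)**2 = 47**2 = 2209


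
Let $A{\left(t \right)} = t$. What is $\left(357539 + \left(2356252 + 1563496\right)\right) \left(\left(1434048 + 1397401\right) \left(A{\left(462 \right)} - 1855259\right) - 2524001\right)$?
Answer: $-22463308877007761098$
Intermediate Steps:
$\left(357539 + \left(2356252 + 1563496\right)\right) \left(\left(1434048 + 1397401\right) \left(A{\left(462 \right)} - 1855259\right) - 2524001\right) = \left(357539 + \left(2356252 + 1563496\right)\right) \left(\left(1434048 + 1397401\right) \left(462 - 1855259\right) - 2524001\right) = \left(357539 + 3919748\right) \left(2831449 \left(-1854797\right) - 2524001\right) = 4277287 \left(-5251763110853 - 2524001\right) = 4277287 \left(-5251765634854\right) = -22463308877007761098$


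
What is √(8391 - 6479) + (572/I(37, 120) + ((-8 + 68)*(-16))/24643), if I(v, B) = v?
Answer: 14060276/911791 + 2*√478 ≈ 59.147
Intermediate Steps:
√(8391 - 6479) + (572/I(37, 120) + ((-8 + 68)*(-16))/24643) = √(8391 - 6479) + (572/37 + ((-8 + 68)*(-16))/24643) = √1912 + (572*(1/37) + (60*(-16))*(1/24643)) = 2*√478 + (572/37 - 960*1/24643) = 2*√478 + (572/37 - 960/24643) = 2*√478 + 14060276/911791 = 14060276/911791 + 2*√478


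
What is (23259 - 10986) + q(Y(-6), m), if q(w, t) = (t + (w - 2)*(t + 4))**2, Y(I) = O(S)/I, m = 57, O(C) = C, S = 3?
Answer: 85573/4 ≈ 21393.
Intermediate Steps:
Y(I) = 3/I
q(w, t) = (t + (-2 + w)*(4 + t))**2
(23259 - 10986) + q(Y(-6), m) = (23259 - 10986) + (-8 - 1*57 + 4*(3/(-6)) + 57*(3/(-6)))**2 = 12273 + (-8 - 57 + 4*(3*(-1/6)) + 57*(3*(-1/6)))**2 = 12273 + (-8 - 57 + 4*(-1/2) + 57*(-1/2))**2 = 12273 + (-8 - 57 - 2 - 57/2)**2 = 12273 + (-191/2)**2 = 12273 + 36481/4 = 85573/4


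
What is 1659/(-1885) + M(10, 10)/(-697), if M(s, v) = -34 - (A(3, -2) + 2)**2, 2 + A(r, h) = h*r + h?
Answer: -971593/1313845 ≈ -0.73950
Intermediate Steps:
A(r, h) = -2 + h + h*r (A(r, h) = -2 + (h*r + h) = -2 + (h + h*r) = -2 + h + h*r)
M(s, v) = -98 (M(s, v) = -34 - ((-2 - 2 - 2*3) + 2)**2 = -34 - ((-2 - 2 - 6) + 2)**2 = -34 - (-10 + 2)**2 = -34 - 1*(-8)**2 = -34 - 1*64 = -34 - 64 = -98)
1659/(-1885) + M(10, 10)/(-697) = 1659/(-1885) - 98/(-697) = 1659*(-1/1885) - 98*(-1/697) = -1659/1885 + 98/697 = -971593/1313845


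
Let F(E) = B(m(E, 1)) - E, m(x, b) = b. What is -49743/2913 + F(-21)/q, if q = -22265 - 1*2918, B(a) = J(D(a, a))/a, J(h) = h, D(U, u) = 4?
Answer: -417583598/24452693 ≈ -17.077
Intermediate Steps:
B(a) = 4/a
F(E) = 4 - E (F(E) = 4/1 - E = 4*1 - E = 4 - E)
q = -25183 (q = -22265 - 2918 = -25183)
-49743/2913 + F(-21)/q = -49743/2913 + (4 - 1*(-21))/(-25183) = -49743*1/2913 + (4 + 21)*(-1/25183) = -16581/971 + 25*(-1/25183) = -16581/971 - 25/25183 = -417583598/24452693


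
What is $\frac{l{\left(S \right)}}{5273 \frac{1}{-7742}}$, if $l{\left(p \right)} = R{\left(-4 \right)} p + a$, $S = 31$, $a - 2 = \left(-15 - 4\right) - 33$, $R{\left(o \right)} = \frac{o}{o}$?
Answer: $\frac{147098}{5273} \approx 27.896$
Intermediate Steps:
$R{\left(o \right)} = 1$
$a = -50$ ($a = 2 - 52 = -50$)
$l{\left(p \right)} = -50 + p$ ($l{\left(p \right)} = 1 p - 50 = p - 50 = -50 + p$)
$\frac{l{\left(S \right)}}{5273 \frac{1}{-7742}} = \frac{-50 + 31}{5273 \frac{1}{-7742}} = - \frac{19}{5273 \left(- \frac{1}{7742}\right)} = - \frac{19}{- \frac{5273}{7742}} = \left(-19\right) \left(- \frac{7742}{5273}\right) = \frac{147098}{5273}$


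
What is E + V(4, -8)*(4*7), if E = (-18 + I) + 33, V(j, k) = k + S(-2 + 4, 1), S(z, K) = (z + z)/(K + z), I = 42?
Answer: -389/3 ≈ -129.67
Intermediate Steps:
S(z, K) = 2*z/(K + z) (S(z, K) = (2*z)/(K + z) = 2*z/(K + z))
V(j, k) = 4/3 + k (V(j, k) = k + 2*(-2 + 4)/(1 + (-2 + 4)) = k + 2*2/(1 + 2) = k + 2*2/3 = k + 2*2*(⅓) = k + 4/3 = 4/3 + k)
E = 57 (E = (-18 + 42) + 33 = 24 + 33 = 57)
E + V(4, -8)*(4*7) = 57 + (4/3 - 8)*(4*7) = 57 - 20/3*28 = 57 - 560/3 = -389/3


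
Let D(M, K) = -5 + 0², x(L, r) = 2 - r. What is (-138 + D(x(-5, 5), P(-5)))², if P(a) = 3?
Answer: 20449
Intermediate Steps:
D(M, K) = -5 (D(M, K) = -5 + 0 = -5)
(-138 + D(x(-5, 5), P(-5)))² = (-138 - 5)² = (-143)² = 20449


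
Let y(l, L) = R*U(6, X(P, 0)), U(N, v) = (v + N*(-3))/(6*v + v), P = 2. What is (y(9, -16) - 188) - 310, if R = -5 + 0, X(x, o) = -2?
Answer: -3536/7 ≈ -505.14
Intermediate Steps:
R = -5
U(N, v) = (v - 3*N)/(7*v) (U(N, v) = (v - 3*N)/((7*v)) = (v - 3*N)*(1/(7*v)) = (v - 3*N)/(7*v))
y(l, L) = -50/7 (y(l, L) = -5*(-2 - 3*6)/(7*(-2)) = -5*(-1)*(-2 - 18)/(7*2) = -5*(-1)*(-20)/(7*2) = -5*10/7 = -50/7)
(y(9, -16) - 188) - 310 = (-50/7 - 188) - 310 = -1366/7 - 310 = -3536/7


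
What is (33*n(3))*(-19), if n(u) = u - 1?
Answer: -1254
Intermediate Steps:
n(u) = -1 + u
(33*n(3))*(-19) = (33*(-1 + 3))*(-19) = (33*2)*(-19) = 66*(-19) = -1254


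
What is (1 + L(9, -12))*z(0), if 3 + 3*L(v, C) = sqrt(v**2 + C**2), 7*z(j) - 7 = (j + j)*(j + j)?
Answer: 5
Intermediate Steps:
z(j) = 1 + 4*j**2/7 (z(j) = 1 + ((j + j)*(j + j))/7 = 1 + ((2*j)*(2*j))/7 = 1 + (4*j**2)/7 = 1 + 4*j**2/7)
L(v, C) = -1 + sqrt(C**2 + v**2)/3 (L(v, C) = -1 + sqrt(v**2 + C**2)/3 = -1 + sqrt(C**2 + v**2)/3)
(1 + L(9, -12))*z(0) = (1 + (-1 + sqrt((-12)**2 + 9**2)/3))*(1 + (4/7)*0**2) = (1 + (-1 + sqrt(144 + 81)/3))*(1 + (4/7)*0) = (1 + (-1 + sqrt(225)/3))*(1 + 0) = (1 + (-1 + (1/3)*15))*1 = (1 + (-1 + 5))*1 = (1 + 4)*1 = 5*1 = 5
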